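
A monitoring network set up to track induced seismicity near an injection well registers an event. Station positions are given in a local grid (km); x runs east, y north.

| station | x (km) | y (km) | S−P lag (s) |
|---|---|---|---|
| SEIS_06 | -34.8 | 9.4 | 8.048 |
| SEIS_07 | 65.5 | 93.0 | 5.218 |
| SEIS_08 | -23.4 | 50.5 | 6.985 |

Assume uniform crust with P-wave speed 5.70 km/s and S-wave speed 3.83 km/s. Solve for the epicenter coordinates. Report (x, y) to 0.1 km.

Distance from S−P lag: d = Δt · v_P v_S / (v_P − v_S) = Δt · (5.70·3.83)/(5.70−3.83) ≈ 11.6743·Δt.
So d_SEIS_06 = 93.96, d_SEIS_07 = 60.92, d_SEIS_08 = 81.55 km.
Circle about each station: (x + 34.8)² + (y − 9.4)² = 93.96²; (x − 65.5)² + (y − 93.0)² = 60.92²; (x + 23.4)² + (y − 50.5)² = 81.55².
Subtracting the SEIS_06 equation from the SEIS_07 and SEIS_08 equations removes the quadratic terms:
200.6 x + 167.2 y = 16757.09
22.8 x + 82.2 y = 3976.49
Solving the 2×2 system: x ≈ 56.2, y ≈ 32.8 km.
Check against SEIS_06 (with the unrounded x, y): √((x + 34.8)²+(y − 9.4)²) = 93.96 ≈ 93.96 km. ✓

(56.2, 32.8)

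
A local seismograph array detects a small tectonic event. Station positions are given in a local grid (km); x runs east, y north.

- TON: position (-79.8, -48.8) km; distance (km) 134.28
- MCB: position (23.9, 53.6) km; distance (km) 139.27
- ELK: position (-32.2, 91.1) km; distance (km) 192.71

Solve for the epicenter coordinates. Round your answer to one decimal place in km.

x ≈ 50.0 km, y ≈ -83.2 km

Circle about each station: (x + 79.8)² + (y + 48.8)² = 134.28²; (x − 23.9)² + (y − 53.6)² = 139.27²; (x + 32.2)² + (y − 91.1)² = 192.71².
Subtracting the TON equation from the MCB and ELK equations removes the quadratic terms:
207.4 x + 204.8 y = -6670.32
95.2 x + 279.8 y = -18519.46
Solving the 2×2 system: x ≈ 50.0, y ≈ -83.2 km.
Check against TON (with the unrounded x, y): √((x + 79.8)²+(y + 48.8)²) = 134.27 ≈ 134.28 km. ✓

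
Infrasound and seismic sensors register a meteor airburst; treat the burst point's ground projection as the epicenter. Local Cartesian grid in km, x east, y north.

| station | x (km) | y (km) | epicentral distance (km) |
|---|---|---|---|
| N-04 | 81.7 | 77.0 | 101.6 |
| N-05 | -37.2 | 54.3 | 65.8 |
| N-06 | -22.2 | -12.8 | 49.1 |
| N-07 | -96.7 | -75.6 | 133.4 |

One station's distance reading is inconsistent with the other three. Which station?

Solve using three stations at a time. Using N-04, N-05, N-07 (subtract circle equations pairwise → linear system) gives (x, y) ≈ (8.3, 6.7).
Distances from that point to each station vs reported:
  N-04: calculated 101.6 vs reported 101.6 → residual 0.0 km
  N-05: calculated 65.8 vs reported 65.8 → residual 0.0 km
  N-06: calculated 36.2 vs reported 49.1 → residual 12.9 km
  N-07: calculated 133.4 vs reported 133.4 → residual 0.0 km
N-04, N-05, N-07 are mutually consistent (residuals ≈ 0); N-06 is off by 12.9 km.

N-06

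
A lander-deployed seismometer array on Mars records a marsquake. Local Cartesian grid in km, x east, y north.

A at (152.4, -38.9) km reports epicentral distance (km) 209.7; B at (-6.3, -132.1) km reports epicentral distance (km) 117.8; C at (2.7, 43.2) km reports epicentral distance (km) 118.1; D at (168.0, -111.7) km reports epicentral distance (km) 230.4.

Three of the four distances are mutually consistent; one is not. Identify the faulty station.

Solve using three stations at a time. Using A, C, D (subtract circle equations pairwise → linear system) gives (x, y) ≈ (-56.3, -59.1).
Distances from that point to each station vs reported:
  A: calculated 209.7 vs reported 209.7 → residual 0.0 km
  B: calculated 88.5 vs reported 117.8 → residual 29.3 km
  C: calculated 118.1 vs reported 118.1 → residual 0.0 km
  D: calculated 230.4 vs reported 230.4 → residual 0.0 km
A, C, D are mutually consistent (residuals ≈ 0); B is off by 29.3 km.

B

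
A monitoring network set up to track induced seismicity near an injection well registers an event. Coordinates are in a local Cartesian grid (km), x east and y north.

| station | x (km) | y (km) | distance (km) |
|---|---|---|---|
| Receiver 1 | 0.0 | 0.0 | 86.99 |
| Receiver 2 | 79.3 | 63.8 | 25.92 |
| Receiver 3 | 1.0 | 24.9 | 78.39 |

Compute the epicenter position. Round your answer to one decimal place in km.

78.3 km east, 37.9 km north

Circle about each station: x² + y² = 86.99²; (x − 79.3)² + (y − 63.8)² = 25.92²; (x − 1.0)² + (y − 24.9)² = 78.39².
Subtracting the Receiver 1 equation from the Receiver 2 and Receiver 3 equations removes the quadratic terms:
158.6 x + 127.6 y = 17254.34
2.0 x + 49.8 y = 2043.28
Solving the 2×2 system: x ≈ 78.3, y ≈ 37.9 km.
Check against Receiver 1 (with the unrounded x, y): √(x²+y²) = 86.99 ≈ 86.99 km. ✓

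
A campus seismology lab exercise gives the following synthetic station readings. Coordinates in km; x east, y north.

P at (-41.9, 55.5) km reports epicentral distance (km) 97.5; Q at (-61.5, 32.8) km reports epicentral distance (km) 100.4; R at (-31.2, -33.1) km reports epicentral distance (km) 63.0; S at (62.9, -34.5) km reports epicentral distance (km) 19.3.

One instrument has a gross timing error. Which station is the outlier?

S

Solve using three stations at a time. Using P, Q, R (subtract circle equations pairwise → linear system) gives (x, y) ≈ (28.2, -12.2).
Distances from that point to each station vs reported:
  P: calculated 97.5 vs reported 97.5 → residual 0.0 km
  Q: calculated 100.4 vs reported 100.4 → residual 0.0 km
  R: calculated 63.0 vs reported 63.0 → residual 0.0 km
  S: calculated 41.2 vs reported 19.3 → residual 21.9 km
P, Q, R are mutually consistent (residuals ≈ 0); S is off by 21.9 km.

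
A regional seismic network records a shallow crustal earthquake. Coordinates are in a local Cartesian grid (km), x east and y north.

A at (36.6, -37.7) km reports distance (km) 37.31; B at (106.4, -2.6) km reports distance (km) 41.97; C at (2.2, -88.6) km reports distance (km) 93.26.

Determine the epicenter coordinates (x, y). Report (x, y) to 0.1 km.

Circle about each station: (x − 36.6)² + (y + 37.7)² = 37.31²; (x − 106.4)² + (y + 2.6)² = 41.97²; (x − 2.2)² + (y + 88.6)² = 93.26².
Subtracting the A equation from the B and C equations removes the quadratic terms:
139.6 x + 70.2 y = 8197.43
-68.8 x − 101.8 y = -2211.44
Solving the 2×2 system: x ≈ 72.4, y ≈ -27.2 km.

(72.4, -27.2)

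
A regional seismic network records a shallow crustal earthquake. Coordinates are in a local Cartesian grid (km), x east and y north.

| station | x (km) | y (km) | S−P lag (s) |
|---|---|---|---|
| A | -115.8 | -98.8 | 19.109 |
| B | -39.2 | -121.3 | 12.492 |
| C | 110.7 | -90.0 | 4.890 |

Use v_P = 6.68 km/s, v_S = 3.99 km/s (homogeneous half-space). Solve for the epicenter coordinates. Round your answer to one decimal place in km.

(70.2, -63.4)

Distance from S−P lag: d = Δt · v_P v_S / (v_P − v_S) = Δt · (6.68·3.99)/(6.68−3.99) ≈ 9.9083·Δt.
So d_A = 189.34, d_B = 123.77, d_C = 48.45 km.
Circle about each station: (x + 115.8)² + (y + 98.8)² = 189.34²; (x + 39.2)² + (y + 121.3)² = 123.77²; (x − 110.7)² + (y + 90.0)² = 48.45².
Subtracting pairs of circle equations eliminates x²+y² and gives linear equations (the radical axes):
153.2 x − 45.0 y = 13609.87
453.0 x + 17.6 y = 30685.64
Solving the 2×2 system: x ≈ 70.2, y ≈ -63.4 km.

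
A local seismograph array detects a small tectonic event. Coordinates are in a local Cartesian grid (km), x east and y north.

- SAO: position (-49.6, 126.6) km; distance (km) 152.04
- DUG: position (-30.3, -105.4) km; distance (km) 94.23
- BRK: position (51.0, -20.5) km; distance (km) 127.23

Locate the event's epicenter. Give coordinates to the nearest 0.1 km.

x ≈ -76.2 km, y ≈ -23.1 km

Circle about each station: (x + 49.6)² + (y − 126.6)² = 152.04²; (x + 30.3)² + (y + 105.4)² = 94.23²; (x − 51.0)² + (y + 20.5)² = 127.23².
Subtracting the SAO equation from the DUG and BRK equations removes the quadratic terms:
38.6 x − 464.0 y = 7776.40
201.2 x − 294.2 y = -8537.78
Solving the 2×2 system: x ≈ -76.2, y ≈ -23.1 km.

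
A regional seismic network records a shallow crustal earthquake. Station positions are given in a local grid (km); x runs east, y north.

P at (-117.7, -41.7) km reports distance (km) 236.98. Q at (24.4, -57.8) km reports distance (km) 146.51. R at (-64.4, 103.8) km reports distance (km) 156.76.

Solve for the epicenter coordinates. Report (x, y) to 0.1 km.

(89.4, 73.5)

Circle about each station: (x + 117.7)² + (y + 41.7)² = 236.98²; (x − 24.4)² + (y + 57.8)² = 146.51²; (x + 64.4)² + (y − 103.8)² = 156.76².
Subtracting pairs of circle equations eliminates x²+y² and gives linear equations (the radical axes):
284.2 x − 32.2 y = 23038.36
106.6 x + 291.0 y = 30915.44
Solving the 2×2 system: x ≈ 89.4, y ≈ 73.5 km.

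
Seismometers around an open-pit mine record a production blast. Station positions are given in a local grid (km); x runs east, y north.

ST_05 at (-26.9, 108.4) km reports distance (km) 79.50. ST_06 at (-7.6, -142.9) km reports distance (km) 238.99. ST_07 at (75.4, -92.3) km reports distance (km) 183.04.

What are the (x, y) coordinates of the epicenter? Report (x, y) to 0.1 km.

Circle about each station: (x + 26.9)² + (y − 108.4)² = 79.50²; (x + 7.6)² + (y + 142.9)² = 238.99²; (x − 75.4)² + (y + 92.3)² = 183.04².
Subtracting the ST_05 equation from the ST_06 and ST_07 equations removes the quadratic terms:
38.6 x − 502.6 y = -42791.97
204.6 x − 401.4 y = -25453.11
Solving the 2×2 system: x ≈ 50.2, y ≈ 89.0 km.
Check against ST_05 (with the unrounded x, y): √((x + 26.9)²+(y − 108.4)²) = 79.50 ≈ 79.50 km. ✓

(50.2, 89.0)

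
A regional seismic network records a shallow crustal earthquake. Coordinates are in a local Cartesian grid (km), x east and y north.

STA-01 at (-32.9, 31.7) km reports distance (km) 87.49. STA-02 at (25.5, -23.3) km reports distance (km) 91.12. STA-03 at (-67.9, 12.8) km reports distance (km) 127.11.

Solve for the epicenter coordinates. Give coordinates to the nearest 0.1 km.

x ≈ 48.0 km, y ≈ 65.0 km

Circle about each station: (x + 32.9)² + (y − 31.7)² = 87.49²; (x − 25.5)² + (y + 23.3)² = 91.12²; (x + 67.9)² + (y − 12.8)² = 127.11².
Subtracting pairs of circle equations eliminates x²+y² and gives linear equations (the radical axes):
116.8 x − 110.0 y = -1542.51
-70.0 x − 37.8 y = -5815.50
Solving the 2×2 system: x ≈ 48.0, y ≈ 65.0 km.
Check against STA-01 (with the unrounded x, y): √((x + 32.9)²+(y − 31.7)²) = 87.47 ≈ 87.49 km. ✓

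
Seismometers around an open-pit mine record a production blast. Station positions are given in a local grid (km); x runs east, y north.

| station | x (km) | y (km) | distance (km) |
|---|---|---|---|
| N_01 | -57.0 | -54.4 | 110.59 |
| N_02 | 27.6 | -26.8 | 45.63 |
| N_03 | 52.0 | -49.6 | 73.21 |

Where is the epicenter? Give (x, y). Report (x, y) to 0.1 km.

(25.9, 18.8)

Circle about each station: (x + 57.0)² + (y + 54.4)² = 110.59²; (x − 27.6)² + (y + 26.8)² = 45.63²; (x − 52.0)² + (y + 49.6)² = 73.21².
Subtracting the N_01 equation from the N_02 and N_03 equations removes the quadratic terms:
169.2 x + 55.2 y = 5419.69
218.0 x + 9.6 y = 5826.24
Solving the 2×2 system: x ≈ 25.9, y ≈ 18.8 km.
Check against N_01 (with the unrounded x, y): √((x + 57.0)²+(y + 54.4)²) = 110.59 ≈ 110.59 km. ✓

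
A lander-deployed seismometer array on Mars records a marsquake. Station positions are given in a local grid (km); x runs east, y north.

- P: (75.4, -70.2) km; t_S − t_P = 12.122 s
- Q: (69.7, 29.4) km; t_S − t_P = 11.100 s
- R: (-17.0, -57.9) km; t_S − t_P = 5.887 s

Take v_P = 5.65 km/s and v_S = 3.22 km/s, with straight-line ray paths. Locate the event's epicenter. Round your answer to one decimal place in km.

Distance from S−P lag: d = Δt · v_P v_S / (v_P − v_S) = Δt · (5.65·3.22)/(5.65−3.22) ≈ 7.4868·Δt.
So d_P = 90.76, d_Q = 83.10, d_R = 44.07 km.
Circle about each station: (x − 75.4)² + (y + 70.2)² = 90.76²; (x − 69.7)² + (y − 29.4)² = 83.10²; (x + 17.0)² + (y + 57.9)² = 44.07².
Subtracting the P equation from the Q and R equations removes the quadratic terms:
-11.4 x + 199.2 y = -3558.98
-184.8 x + 24.6 y = -676.58
Solving the 2×2 system: x ≈ 1.3, y ≈ -17.8 km.
Check against P (with the unrounded x, y): √((x − 75.4)²+(y + 70.2)²) = 90.77 ≈ 90.76 km. ✓

x ≈ 1.3 km, y ≈ -17.8 km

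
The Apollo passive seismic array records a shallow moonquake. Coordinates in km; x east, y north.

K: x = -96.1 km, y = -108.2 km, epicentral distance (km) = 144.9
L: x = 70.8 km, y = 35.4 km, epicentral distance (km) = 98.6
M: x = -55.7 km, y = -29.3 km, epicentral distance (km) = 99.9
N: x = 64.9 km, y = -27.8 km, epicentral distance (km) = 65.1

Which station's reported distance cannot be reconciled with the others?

Solve using three stations at a time. Using K, L, M (subtract circle equations pairwise → linear system) gives (x, y) ≈ (39.9, -58.2).
Distances from that point to each station vs reported:
  K: calculated 144.9 vs reported 144.9 → residual 0.0 km
  L: calculated 98.6 vs reported 98.6 → residual 0.0 km
  M: calculated 99.9 vs reported 99.9 → residual 0.0 km
  N: calculated 39.4 vs reported 65.1 → residual 25.7 km
K, L, M are mutually consistent (residuals ≈ 0); N is off by 25.7 km.

N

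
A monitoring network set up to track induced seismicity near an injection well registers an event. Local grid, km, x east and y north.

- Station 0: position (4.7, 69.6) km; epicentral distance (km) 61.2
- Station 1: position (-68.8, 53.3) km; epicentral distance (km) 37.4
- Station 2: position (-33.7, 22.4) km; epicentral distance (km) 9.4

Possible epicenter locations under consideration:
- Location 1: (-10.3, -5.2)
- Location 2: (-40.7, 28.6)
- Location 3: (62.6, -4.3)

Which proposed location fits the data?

For each candidate, compare |candidate − station| to the reported distance:
Location 1: residuals Station 0 15.1, Station 1 45.3, Station 2 26.8 → max 45.3 km
Location 2: residuals Station 0 0.0, Station 1 0.0, Station 2 0.0 → max 0.0 km
Location 3: residuals Station 0 32.7, Station 1 106.1, Station 2 90.5 → max 106.1 km
Only Location 2 has all residuals ≈ 0.

Location 2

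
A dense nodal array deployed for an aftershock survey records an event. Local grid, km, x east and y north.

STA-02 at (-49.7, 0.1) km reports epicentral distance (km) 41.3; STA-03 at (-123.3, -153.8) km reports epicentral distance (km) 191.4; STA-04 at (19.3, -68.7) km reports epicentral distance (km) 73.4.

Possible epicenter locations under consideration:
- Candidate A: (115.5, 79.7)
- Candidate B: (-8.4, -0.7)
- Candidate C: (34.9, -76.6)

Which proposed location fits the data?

For each candidate, compare |candidate − station| to the reported distance:
Candidate A: residuals STA-02 142.1, STA-03 142.6, STA-04 103.5 → max 142.6 km
Candidate B: residuals STA-02 0.0, STA-03 0.0, STA-04 0.0 → max 0.0 km
Candidate C: residuals STA-02 72.9, STA-03 15.4, STA-04 55.9 → max 72.9 km
Only Candidate B has all residuals ≈ 0.

Candidate B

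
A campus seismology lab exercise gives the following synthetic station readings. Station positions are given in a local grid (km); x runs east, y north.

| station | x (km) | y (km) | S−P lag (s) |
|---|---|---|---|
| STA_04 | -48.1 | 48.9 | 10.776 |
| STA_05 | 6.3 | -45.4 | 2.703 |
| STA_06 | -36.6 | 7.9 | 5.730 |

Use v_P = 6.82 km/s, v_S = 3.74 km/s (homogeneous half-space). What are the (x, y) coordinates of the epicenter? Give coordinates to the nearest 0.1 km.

Distance from S−P lag: d = Δt · v_P v_S / (v_P − v_S) = Δt · (6.82·3.74)/(6.82−3.74) ≈ 8.2814·Δt.
So d_STA_04 = 89.24, d_STA_05 = 22.38, d_STA_06 = 47.45 km.
Circle about each station: (x + 48.1)² + (y − 48.9)² = 89.24²; (x − 6.3)² + (y + 45.4)² = 22.38²; (x + 36.6)² + (y − 7.9)² = 47.45².
Subtracting pairs of circle equations eliminates x²+y² and gives linear equations (the radical axes):
108.8 x − 188.6 y = 4858.94
23.0 x − 82.0 y = 2409.43
Solving the 2×2 system: x ≈ -12.2, y ≈ -32.8 km.
Check against STA_04 (with the unrounded x, y): √((x + 48.1)²+(y − 48.9)²) = 89.24 ≈ 89.24 km. ✓

-12.2 km east, -32.8 km north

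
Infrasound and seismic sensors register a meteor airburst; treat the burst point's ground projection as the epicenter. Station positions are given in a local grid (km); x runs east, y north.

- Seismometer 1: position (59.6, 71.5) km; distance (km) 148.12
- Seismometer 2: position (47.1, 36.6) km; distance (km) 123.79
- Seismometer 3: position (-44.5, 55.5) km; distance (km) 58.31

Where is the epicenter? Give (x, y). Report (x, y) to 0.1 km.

Circle about each station: (x − 59.6)² + (y − 71.5)² = 148.12²; (x − 47.1)² + (y − 36.6)² = 123.79²; (x + 44.5)² + (y − 55.5)² = 58.31².
Subtracting pairs of circle equations eliminates x²+y² and gives linear equations (the radical axes):
-25.0 x − 69.8 y = 1509.13
-208.2 x − 32.0 y = 14935.57
Solving the 2×2 system: x ≈ -72.4, y ≈ 4.3 km.
Check against Seismometer 1 (with the unrounded x, y): √((x − 59.6)²+(y − 71.5)²) = 148.12 ≈ 148.12 km. ✓

-72.4 km east, 4.3 km north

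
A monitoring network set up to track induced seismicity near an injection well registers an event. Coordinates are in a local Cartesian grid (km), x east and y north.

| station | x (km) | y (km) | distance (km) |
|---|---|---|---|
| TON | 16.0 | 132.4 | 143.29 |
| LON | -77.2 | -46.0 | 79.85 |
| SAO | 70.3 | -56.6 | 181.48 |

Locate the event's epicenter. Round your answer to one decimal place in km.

Circle about each station: (x − 16.0)² + (y − 132.4)² = 143.29²; (x + 77.2)² + (y + 46.0)² = 79.85²; (x − 70.3)² + (y + 56.6)² = 181.48².
Subtracting pairs of circle equations eliminates x²+y² and gives linear equations (the radical axes):
-186.4 x − 356.8 y = 4446.08
108.6 x − 378.0 y = -22043.08
Solving the 2×2 system: x ≈ -87.4, y ≈ 33.2 km.
Check against TON (with the unrounded x, y): √((x − 16.0)²+(y − 132.4)²) = 143.29 ≈ 143.29 km. ✓

x ≈ -87.4 km, y ≈ 33.2 km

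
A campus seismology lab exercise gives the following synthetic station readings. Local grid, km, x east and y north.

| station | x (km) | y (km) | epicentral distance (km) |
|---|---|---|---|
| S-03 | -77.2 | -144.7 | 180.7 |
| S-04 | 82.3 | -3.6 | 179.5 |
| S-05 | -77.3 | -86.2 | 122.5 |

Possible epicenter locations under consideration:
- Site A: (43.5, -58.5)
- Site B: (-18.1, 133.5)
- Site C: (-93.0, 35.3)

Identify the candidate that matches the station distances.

Site C

For each candidate, compare |candidate − station| to the reported distance:
Site A: residuals S-03 32.4, S-04 112.3, S-05 1.4 → max 112.3 km
Site B: residuals S-03 103.7, S-04 9.6, S-05 105.0 → max 105.0 km
Site C: residuals S-03 0.0, S-04 0.1, S-05 0.0 → max 0.1 km
Only Site C has all residuals ≈ 0.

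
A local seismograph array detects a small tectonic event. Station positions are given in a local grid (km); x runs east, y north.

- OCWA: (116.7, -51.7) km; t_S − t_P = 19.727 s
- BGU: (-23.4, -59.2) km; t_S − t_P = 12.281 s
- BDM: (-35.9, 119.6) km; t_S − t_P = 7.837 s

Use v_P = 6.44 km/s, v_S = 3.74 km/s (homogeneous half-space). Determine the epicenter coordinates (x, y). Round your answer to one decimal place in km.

x ≈ -26.7 km, y ≈ 50.3 km

Distance from S−P lag: d = Δt · v_P v_S / (v_P − v_S) = Δt · (6.44·3.74)/(6.44−3.74) ≈ 8.9206·Δt.
So d_OCWA = 175.98, d_BGU = 109.55, d_BDM = 69.91 km.
Circle about each station: (x − 116.7)² + (y + 51.7)² = 175.98²; (x + 23.4)² + (y + 59.2)² = 109.55²; (x + 35.9)² + (y − 119.6)² = 69.91².
Subtracting the OCWA equation from the BGU and BDM equations removes the quadratic terms:
-280.2 x − 15.0 y = 6728.18
-305.2 x + 342.6 y = 25382.74
Solving the 2×2 system: x ≈ -26.7, y ≈ 50.3 km.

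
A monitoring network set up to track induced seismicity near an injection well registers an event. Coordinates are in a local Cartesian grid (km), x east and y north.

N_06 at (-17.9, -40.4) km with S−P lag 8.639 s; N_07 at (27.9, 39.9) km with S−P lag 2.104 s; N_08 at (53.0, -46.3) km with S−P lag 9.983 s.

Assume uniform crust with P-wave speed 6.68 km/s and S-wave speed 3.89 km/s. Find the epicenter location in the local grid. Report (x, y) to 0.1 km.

(8.8, 35.5)

Distance from S−P lag: d = Δt · v_P v_S / (v_P − v_S) = Δt · (6.68·3.89)/(6.68−3.89) ≈ 9.3137·Δt.
So d_N_06 = 80.46, d_N_07 = 19.60, d_N_08 = 92.98 km.
Circle about each station: (x + 17.9)² + (y + 40.4)² = 80.46²; (x − 27.9)² + (y − 39.9)² = 19.60²; (x − 53.0)² + (y + 46.3)² = 92.98².
Subtracting pairs of circle equations eliminates x²+y² and gives linear equations (the radical axes):
91.6 x + 160.6 y = 6507.50
141.8 x − 11.8 y = 828.65
Solving the 2×2 system: x ≈ 8.8, y ≈ 35.5 km.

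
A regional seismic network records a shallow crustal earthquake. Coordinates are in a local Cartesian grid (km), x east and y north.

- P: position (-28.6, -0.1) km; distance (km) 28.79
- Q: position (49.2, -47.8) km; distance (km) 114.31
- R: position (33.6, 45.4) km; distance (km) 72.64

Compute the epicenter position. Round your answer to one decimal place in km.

(-36.8, 27.5)

Circle about each station: (x + 28.6)² + (y + 0.1)² = 28.79²; (x − 49.2)² + (y + 47.8)² = 114.31²; (x − 33.6)² + (y − 45.4)² = 72.64².
Subtracting the P equation from the Q and R equations removes the quadratic terms:
155.6 x − 95.4 y = -8350.40
124.4 x + 91.0 y = -2075.56
Solving the 2×2 system: x ≈ -36.8, y ≈ 27.5 km.
Check against P (with the unrounded x, y): √((x + 28.6)²+(y + 0.1)²) = 28.80 ≈ 28.79 km. ✓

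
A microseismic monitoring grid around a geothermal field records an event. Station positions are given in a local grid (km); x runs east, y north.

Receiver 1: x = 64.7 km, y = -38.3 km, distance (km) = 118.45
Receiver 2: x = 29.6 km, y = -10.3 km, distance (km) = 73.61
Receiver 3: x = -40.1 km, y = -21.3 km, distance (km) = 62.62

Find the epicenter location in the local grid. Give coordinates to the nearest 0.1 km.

Circle about each station: (x − 64.7)² + (y + 38.3)² = 118.45²; (x − 29.6)² + (y + 10.3)² = 73.61²; (x + 40.1)² + (y + 21.3)² = 62.62².
Subtracting pairs of circle equations eliminates x²+y² and gives linear equations (the radical axes):
-70.2 x + 56.0 y = 3941.24
-209.6 x + 34.0 y = 6517.86
Solving the 2×2 system: x ≈ -24.7, y ≈ 39.4 km.
Check against Receiver 1 (with the unrounded x, y): √((x − 64.7)²+(y + 38.3)²) = 118.46 ≈ 118.45 km. ✓

(-24.7, 39.4)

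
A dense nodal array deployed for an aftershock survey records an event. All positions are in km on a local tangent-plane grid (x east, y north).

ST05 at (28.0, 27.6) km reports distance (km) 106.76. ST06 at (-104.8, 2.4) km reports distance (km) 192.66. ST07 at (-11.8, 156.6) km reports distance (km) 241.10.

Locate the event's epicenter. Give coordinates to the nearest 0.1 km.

74.3 km east, -68.6 km north

Circle about each station: (x − 28.0)² + (y − 27.6)² = 106.76²; (x + 104.8)² + (y − 2.4)² = 192.66²; (x + 11.8)² + (y − 156.6)² = 241.10².
Subtracting pairs of circle equations eliminates x²+y² and gives linear equations (the radical axes):
-265.6 x − 50.4 y = -16277.14
-79.6 x + 258.0 y = -23614.47
Solving the 2×2 system: x ≈ 74.3, y ≈ -68.6 km.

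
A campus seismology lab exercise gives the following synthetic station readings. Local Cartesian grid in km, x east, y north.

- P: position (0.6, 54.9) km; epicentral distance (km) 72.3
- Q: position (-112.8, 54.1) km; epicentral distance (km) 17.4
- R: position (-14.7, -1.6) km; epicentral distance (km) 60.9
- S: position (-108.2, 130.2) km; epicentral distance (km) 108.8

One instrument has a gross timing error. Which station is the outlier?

Q

Solve using three stations at a time. Using P, R, S (subtract circle equations pairwise → linear system) gives (x, y) ≈ (-67.1, 29.5).
Distances from that point to each station vs reported:
  P: calculated 72.3 vs reported 72.3 → residual 0.0 km
  Q: calculated 51.9 vs reported 17.4 → residual 34.5 km
  R: calculated 60.9 vs reported 60.9 → residual 0.0 km
  S: calculated 108.8 vs reported 108.8 → residual 0.0 km
P, R, S are mutually consistent (residuals ≈ 0); Q is off by 34.5 km.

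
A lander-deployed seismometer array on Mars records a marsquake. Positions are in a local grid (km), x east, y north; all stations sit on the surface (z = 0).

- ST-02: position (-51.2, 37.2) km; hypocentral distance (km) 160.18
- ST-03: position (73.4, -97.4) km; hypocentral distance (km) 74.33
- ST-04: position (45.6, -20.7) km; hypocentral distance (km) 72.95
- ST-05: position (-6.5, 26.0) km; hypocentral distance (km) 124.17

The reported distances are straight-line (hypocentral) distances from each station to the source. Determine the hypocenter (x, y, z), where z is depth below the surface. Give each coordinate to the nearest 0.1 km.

Each station gives a sphere (x−x_i)² + (y−y_i)² + z² = d_i² (stations at z=0).
Subtracting the ST-02 sphere from ST-03 and ST-04: z² cancels, leaving linear equations in x and y:
249.2 x − 269.2 y = 31001.72
193.6 x − 115.8 y = 18838.50
Solving: x ≈ 63.686, y ≈ -56.208 km (keep extra digits for the depth step; rounded: 63.7, -56.2).
Then from the ST-02 sphere: z² = 160.18² − (x + 51.2)² − (y − 37.2)² with x = 63.686, y = -56.208, so z ≈ 61.105 ≈ 61.1 km.

x ≈ 63.7 km, y ≈ -56.2 km, depth ≈ 61.1 km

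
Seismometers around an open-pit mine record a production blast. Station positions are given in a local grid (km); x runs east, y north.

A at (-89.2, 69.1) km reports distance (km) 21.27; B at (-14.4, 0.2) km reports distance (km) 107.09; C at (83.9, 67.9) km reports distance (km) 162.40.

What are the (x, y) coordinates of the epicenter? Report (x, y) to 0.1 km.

-77.4 km east, 86.8 km north

Circle about each station: (x + 89.2)² + (y − 69.1)² = 21.27²; (x + 14.4)² + (y − 0.2)² = 107.09²; (x − 83.9)² + (y − 67.9)² = 162.40².
Subtracting pairs of circle equations eliminates x²+y² and gives linear equations (the radical axes):
149.6 x − 137.8 y = -23539.91
346.2 x − 2.4 y = -27003.18
Solving the 2×2 system: x ≈ -77.4, y ≈ 86.8 km.
Check against A (with the unrounded x, y): √((x + 89.2)²+(y − 69.1)²) = 21.28 ≈ 21.27 km. ✓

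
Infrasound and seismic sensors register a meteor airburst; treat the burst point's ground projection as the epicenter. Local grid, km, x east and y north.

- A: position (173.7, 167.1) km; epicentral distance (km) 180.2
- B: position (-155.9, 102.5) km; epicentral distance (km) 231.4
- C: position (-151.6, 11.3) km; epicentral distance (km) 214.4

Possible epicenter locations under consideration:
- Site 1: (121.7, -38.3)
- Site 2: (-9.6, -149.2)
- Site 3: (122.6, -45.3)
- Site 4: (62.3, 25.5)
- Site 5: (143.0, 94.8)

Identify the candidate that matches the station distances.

For each candidate, compare |candidate − station| to the reported distance:
Site 1: residuals A 31.7, B 79.9, C 63.4 → max 79.9 km
Site 2: residuals A 185.4, B 59.7, C 0.1 → max 185.4 km
Site 3: residuals A 38.3, B 83.9, C 65.6 → max 83.9 km
Site 4: residuals A 0.0, B 0.0, C 0.0 → max 0.0 km
Site 5: residuals A 101.7, B 67.6, C 91.8 → max 101.7 km
Only Site 4 has all residuals ≈ 0.

Site 4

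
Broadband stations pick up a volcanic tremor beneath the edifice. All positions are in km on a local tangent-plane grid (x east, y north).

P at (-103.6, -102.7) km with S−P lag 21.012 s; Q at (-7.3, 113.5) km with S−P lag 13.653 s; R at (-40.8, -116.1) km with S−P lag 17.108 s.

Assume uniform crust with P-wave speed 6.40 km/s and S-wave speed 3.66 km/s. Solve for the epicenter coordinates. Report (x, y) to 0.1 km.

39.1 km east, 6.4 km north

Distance from S−P lag: d = Δt · v_P v_S / (v_P − v_S) = Δt · (6.40·3.66)/(6.40−3.66) ≈ 8.5489·Δt.
So d_P = 179.63, d_Q = 116.72, d_R = 146.25 km.
Circle about each station: (x + 103.6)² + (y + 102.7)² = 179.63²; (x + 7.3)² + (y − 113.5)² = 116.72²; (x + 40.8)² + (y + 116.1)² = 146.25².
Subtracting the P equation from the Q and R equations removes the quadratic terms:
192.6 x + 432.4 y = 10298.67
125.6 x − 26.8 y = 4741.47
Solving the 2×2 system: x ≈ 39.1, y ≈ 6.4 km.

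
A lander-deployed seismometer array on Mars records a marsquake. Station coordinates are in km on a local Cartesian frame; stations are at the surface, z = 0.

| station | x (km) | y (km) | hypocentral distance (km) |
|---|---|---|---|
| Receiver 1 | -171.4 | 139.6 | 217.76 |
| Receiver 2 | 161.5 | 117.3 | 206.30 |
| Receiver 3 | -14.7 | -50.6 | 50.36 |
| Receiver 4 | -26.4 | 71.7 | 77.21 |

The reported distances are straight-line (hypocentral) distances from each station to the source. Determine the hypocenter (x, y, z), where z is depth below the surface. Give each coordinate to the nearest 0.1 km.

(-6.4, -2.1, 10.7)

Each station gives a sphere (x−x_i)² + (y−y_i)² + z² = d_i² (stations at z=0).
Subtracting the Receiver 1 sphere from Receiver 2 and Receiver 3: z² cancels, leaving linear equations in x and y:
665.8 x − 44.6 y = -4164.85
313.4 x − 380.4 y = -1206.38
Solving: x ≈ -6.396, y ≈ -2.098 km (keep extra digits for the depth step; rounded: -6.4, -2.1).
Then from the Receiver 1 sphere: z² = 217.76² − (x + 171.4)² − (y − 139.6)² with x = -6.396, y = -2.098, so z ≈ 10.713 ≈ 10.7 km.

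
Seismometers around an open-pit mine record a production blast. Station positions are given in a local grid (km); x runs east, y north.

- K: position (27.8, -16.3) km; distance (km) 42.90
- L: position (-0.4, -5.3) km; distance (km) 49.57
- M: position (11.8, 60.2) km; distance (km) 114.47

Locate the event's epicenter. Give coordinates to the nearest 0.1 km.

Circle about each station: (x − 27.8)² + (y + 16.3)² = 42.90²; (x + 0.4)² + (y + 5.3)² = 49.57²; (x − 11.8)² + (y − 60.2)² = 114.47².
Subtracting the K equation from the L and M equations removes the quadratic terms:
-56.4 x + 22.0 y = -1627.05
-32.0 x + 153.0 y = -8538.22
Solving the 2×2 system: x ≈ 7.7, y ≈ -54.2 km.

(7.7, -54.2)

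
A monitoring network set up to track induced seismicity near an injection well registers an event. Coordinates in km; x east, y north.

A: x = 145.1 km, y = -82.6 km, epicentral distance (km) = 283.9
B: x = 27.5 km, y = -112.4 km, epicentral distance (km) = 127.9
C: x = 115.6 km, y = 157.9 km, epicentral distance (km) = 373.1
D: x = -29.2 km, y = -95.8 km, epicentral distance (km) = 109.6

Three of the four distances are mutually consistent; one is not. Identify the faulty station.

B

Solve using three stations at a time. Using A, C, D (subtract circle equations pairwise → linear system) gives (x, y) ≈ (-136.7, -116.9).
Distances from that point to each station vs reported:
  A: calculated 283.9 vs reported 283.9 → residual 0.0 km
  B: calculated 164.3 vs reported 127.9 → residual 36.4 km
  C: calculated 373.1 vs reported 373.1 → residual 0.0 km
  D: calculated 109.6 vs reported 109.6 → residual 0.0 km
A, C, D are mutually consistent (residuals ≈ 0); B is off by 36.4 km.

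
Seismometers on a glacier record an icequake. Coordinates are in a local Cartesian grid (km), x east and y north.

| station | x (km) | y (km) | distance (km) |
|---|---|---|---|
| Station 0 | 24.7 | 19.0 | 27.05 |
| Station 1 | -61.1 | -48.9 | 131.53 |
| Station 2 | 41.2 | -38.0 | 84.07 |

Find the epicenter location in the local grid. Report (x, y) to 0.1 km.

Circle about each station: (x − 24.7)² + (y − 19.0)² = 27.05²; (x + 61.1)² + (y + 48.9)² = 131.53²; (x − 41.2)² + (y + 38.0)² = 84.07².
Subtracting the Station 0 equation from the Station 1 and Station 2 equations removes the quadratic terms:
-171.6 x − 135.8 y = -11415.11
33.0 x − 114.0 y = -4165.71
Solving the 2×2 system: x ≈ 30.6, y ≈ 45.4 km.
Check against Station 0 (with the unrounded x, y): √((x − 24.7)²+(y − 19.0)²) = 27.05 ≈ 27.05 km. ✓

30.6 km east, 45.4 km north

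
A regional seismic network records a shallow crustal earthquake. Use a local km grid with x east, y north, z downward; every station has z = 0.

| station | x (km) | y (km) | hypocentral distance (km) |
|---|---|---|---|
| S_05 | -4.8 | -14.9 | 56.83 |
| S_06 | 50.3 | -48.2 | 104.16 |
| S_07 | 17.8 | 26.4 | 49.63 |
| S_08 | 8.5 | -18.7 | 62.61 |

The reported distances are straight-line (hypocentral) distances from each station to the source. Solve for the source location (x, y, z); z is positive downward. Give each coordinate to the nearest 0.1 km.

(-12.1, 25.2, 39.6)

Each station gives a sphere (x−x_i)² + (y−y_i)² + z² = d_i² (stations at z=0).
Subtracting the S_05 sphere from S_06 and S_07: z² cancels, leaving linear equations in x and y:
110.2 x − 66.6 y = -3011.38
45.2 x + 82.6 y = 1535.26
Solving: x ≈ -12.094, y ≈ 25.205 km (keep extra digits for the depth step; rounded: -12.1, 25.2).
Then from the S_05 sphere: z² = 56.83² − (x + 4.8)² − (y + 14.9)² with x = -12.094, y = 25.205, so z ≈ 39.598 ≈ 39.6 km.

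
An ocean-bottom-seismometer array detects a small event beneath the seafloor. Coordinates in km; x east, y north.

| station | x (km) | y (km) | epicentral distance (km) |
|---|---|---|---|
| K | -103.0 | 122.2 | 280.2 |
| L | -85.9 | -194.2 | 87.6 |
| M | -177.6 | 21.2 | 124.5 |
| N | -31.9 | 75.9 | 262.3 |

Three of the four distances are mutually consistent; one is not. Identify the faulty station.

Solve using three stations at a time. Using K, L, N (subtract circle equations pairwise → linear system) gives (x, y) ≈ (-162.4, -151.6).
Distances from that point to each station vs reported:
  K: calculated 280.2 vs reported 280.2 → residual 0.0 km
  L: calculated 87.5 vs reported 87.6 → residual 0.1 km
  M: calculated 173.5 vs reported 124.5 → residual 49.0 km
  N: calculated 262.3 vs reported 262.3 → residual 0.0 km
K, L, N are mutually consistent (residuals ≈ 0); M is off by 49.0 km.

M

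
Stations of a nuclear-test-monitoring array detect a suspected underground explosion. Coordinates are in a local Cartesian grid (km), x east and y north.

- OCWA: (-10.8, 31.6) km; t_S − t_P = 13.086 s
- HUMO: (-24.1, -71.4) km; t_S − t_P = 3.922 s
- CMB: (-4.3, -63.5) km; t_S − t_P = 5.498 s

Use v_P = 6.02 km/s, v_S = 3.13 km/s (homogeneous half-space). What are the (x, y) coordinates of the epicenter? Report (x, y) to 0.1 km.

x ≈ -37.3 km, y ≈ -49.5 km

Distance from S−P lag: d = Δt · v_P v_S / (v_P − v_S) = Δt · (6.02·3.13)/(6.02−3.13) ≈ 6.5199·Δt.
So d_OCWA = 85.32, d_HUMO = 25.57, d_CMB = 35.85 km.
Circle about each station: (x + 10.8)² + (y − 31.6)² = 85.32²; (x + 24.1)² + (y + 71.4)² = 25.57²; (x + 4.3)² + (y + 63.5)² = 35.85².
Subtracting the OCWA equation from the HUMO and CMB equations removes the quadratic terms:
-26.6 x − 206.0 y = 11189.25
13.0 x − 190.2 y = 8929.82
Solving the 2×2 system: x ≈ -37.3, y ≈ -49.5 km.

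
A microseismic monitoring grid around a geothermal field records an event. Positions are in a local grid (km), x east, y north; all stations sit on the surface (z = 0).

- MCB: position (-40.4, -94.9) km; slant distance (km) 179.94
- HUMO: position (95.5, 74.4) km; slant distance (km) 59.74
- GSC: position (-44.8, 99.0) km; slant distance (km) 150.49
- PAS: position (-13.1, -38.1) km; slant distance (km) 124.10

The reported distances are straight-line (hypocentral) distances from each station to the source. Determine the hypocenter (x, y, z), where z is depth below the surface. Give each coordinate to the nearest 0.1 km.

Each station gives a sphere (x−x_i)² + (y−y_i)² + z² = d_i² (stations at z=0).
Subtracting the MCB sphere from HUMO and GSC: z² cancels, leaving linear equations in x and y:
271.8 x + 338.6 y = 32826.98
-8.8 x + 387.8 y = 10901.03
Solving: x ≈ 83.400, y ≈ 30.002 km (keep extra digits for the depth step; rounded: 83.4, 30.0).
Then from the MCB sphere: z² = 179.94² − (x + 40.4)² − (y + 94.9)² with x = 83.400, y = 30.002, so z ≈ 38.098 ≈ 38.1 km.

(83.4, 30.0, 38.1)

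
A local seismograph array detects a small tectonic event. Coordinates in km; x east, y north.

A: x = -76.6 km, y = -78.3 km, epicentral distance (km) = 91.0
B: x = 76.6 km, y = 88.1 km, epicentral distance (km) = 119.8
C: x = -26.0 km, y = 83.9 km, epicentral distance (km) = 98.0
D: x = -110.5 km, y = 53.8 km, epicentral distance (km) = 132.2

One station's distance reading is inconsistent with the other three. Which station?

Solve using three stations at a time. Using B, C, D (subtract circle equations pairwise → linear system) gives (x, y) ≈ (6.0, -9.0).
Distances from that point to each station vs reported:
  A: calculated 107.9 vs reported 91.0 → residual 16.9 km
  B: calculated 120.0 vs reported 119.8 → residual 0.2 km
  C: calculated 98.2 vs reported 98.0 → residual 0.2 km
  D: calculated 132.4 vs reported 132.2 → residual 0.2 km
B, C, D are mutually consistent (residuals ≈ 0); A is off by 16.9 km.

A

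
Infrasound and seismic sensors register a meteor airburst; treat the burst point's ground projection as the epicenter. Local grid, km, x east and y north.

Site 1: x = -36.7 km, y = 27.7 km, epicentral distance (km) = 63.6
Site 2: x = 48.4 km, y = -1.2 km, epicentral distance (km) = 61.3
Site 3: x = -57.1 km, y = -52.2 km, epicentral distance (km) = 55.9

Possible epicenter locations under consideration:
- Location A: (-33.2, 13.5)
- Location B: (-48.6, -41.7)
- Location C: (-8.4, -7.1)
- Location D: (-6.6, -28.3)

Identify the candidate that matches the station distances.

Location D

For each candidate, compare |candidate − station| to the reported distance:
Location A: residuals Site 1 49.0, Site 2 21.6, Site 3 14.0 → max 49.0 km
Location B: residuals Site 1 6.8, Site 2 43.8, Site 3 42.4 → max 43.8 km
Location C: residuals Site 1 18.7, Site 2 4.2, Site 3 10.5 → max 18.7 km
Location D: residuals Site 1 0.0, Site 2 0.0, Site 3 0.0 → max 0.0 km
Only Location D has all residuals ≈ 0.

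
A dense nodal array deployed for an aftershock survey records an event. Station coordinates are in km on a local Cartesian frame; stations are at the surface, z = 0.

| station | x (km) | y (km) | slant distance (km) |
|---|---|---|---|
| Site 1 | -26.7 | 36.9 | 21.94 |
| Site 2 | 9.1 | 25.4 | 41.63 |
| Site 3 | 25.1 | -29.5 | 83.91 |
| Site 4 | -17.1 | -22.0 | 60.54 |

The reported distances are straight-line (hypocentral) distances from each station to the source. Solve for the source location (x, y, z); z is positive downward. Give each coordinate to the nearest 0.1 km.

Each station gives a sphere (x−x_i)² + (y−y_i)² + z² = d_i² (stations at z=0).
Subtracting the Site 1 sphere from Site 2 and Site 3: z² cancels, leaving linear equations in x and y:
71.6 x − 23.0 y = -2598.22
103.6 x − 132.8 y = -7133.76
Solving: x ≈ -25.397, y ≈ 33.906 km (keep extra digits for the depth step; rounded: -25.4, 33.9).
Then from the Site 1 sphere: z² = 21.94² − (x + 26.7)² − (y − 36.9)² with x = -25.397, y = 33.906, so z ≈ 21.696 ≈ 21.7 km.

(-25.4, 33.9, 21.7)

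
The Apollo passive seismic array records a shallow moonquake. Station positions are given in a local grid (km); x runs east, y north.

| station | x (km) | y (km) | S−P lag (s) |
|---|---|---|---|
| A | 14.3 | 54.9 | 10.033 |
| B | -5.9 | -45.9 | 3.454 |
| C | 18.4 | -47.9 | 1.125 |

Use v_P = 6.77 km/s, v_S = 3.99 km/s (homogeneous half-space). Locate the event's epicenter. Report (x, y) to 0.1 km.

Distance from S−P lag: d = Δt · v_P v_S / (v_P − v_S) = Δt · (6.77·3.99)/(6.77−3.99) ≈ 9.7167·Δt.
So d_A = 97.49, d_B = 33.56, d_C = 10.93 km.
Circle about each station: (x − 14.3)² + (y − 54.9)² = 97.49²; (x + 5.9)² + (y + 45.9)² = 33.56²; (x − 18.4)² + (y + 47.9)² = 10.93².
Subtracting the A equation from the B and C equations removes the quadratic terms:
-40.4 x − 201.6 y = 7301.15
8.2 x − 205.6 y = 8799.31
Solving the 2×2 system: x ≈ 27.4, y ≈ -41.7 km.
Check against A (with the unrounded x, y): √((x − 14.3)²+(y − 54.9)²) = 97.49 ≈ 97.49 km. ✓

27.4 km east, -41.7 km north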